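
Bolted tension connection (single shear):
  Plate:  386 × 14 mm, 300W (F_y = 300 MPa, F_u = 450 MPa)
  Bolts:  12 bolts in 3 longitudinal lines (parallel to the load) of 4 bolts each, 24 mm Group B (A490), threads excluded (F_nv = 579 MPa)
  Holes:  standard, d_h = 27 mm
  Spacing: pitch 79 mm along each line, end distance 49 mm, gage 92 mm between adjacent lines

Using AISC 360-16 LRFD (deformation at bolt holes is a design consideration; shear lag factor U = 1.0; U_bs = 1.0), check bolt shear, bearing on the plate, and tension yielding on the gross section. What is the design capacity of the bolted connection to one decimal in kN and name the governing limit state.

1459.1 kN (gross-section yield governs)

Bolt shear: A_b = π(24)²/4 = 452.39 mm². φR_n = 0.75 × 579 × 452.39 × 12 × 1 = 2357.4 kN.
Bearing (14 mm plate, F_u = 450 MPa): end bolts L_c = 49 − 27/2 = 35.5, R_n = min(1.2×35.5×14×450, 2.4×24×14×450) = 268.38 kN/bolt; interior L_c = 79 − 27 = 52, R_n = 362.88 kN/bolt. φR_n = 0.75 × (3×268.38 + 9×362.88) = 3053.3 kN.
Tension yield (gross): A_g = 386×14 = 5404 mm². φR_n = 0.90 × 300 × 5404 = 1459.1 kN.
Governing: min(2357.4, 3053.3, 1459.1) = 1459.1 kN → gross-section yield.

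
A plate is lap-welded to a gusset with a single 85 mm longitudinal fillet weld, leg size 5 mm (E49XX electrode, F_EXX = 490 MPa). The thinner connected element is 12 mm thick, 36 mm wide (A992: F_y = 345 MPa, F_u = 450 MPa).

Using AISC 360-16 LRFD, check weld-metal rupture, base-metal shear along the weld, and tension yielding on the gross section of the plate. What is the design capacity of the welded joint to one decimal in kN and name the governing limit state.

66.3 kN (weld metal governs)

Weld metal: throat = 0.707×5 = 3.535 mm, L = 85 mm. φR_n = 0.75 × 0.6 × 490 × 3.535 × 85 = 66.3 kN.
Base metal shear (12 mm plate): yield φR_n = 1.0×0.6×345×12×85 = 211.1 kN; rupture φR_n = 0.75×0.6×450×12×85 = 206.6 kN; take 206.6 kN (rupture).
Tension yield (gross): A_g = 36×12 = 432 mm². φR_n = 0.90 × 345 × 432 = 134.1 kN.
Governing: min(66.3, 206.6, 134.1) = 66.3 kN → weld metal.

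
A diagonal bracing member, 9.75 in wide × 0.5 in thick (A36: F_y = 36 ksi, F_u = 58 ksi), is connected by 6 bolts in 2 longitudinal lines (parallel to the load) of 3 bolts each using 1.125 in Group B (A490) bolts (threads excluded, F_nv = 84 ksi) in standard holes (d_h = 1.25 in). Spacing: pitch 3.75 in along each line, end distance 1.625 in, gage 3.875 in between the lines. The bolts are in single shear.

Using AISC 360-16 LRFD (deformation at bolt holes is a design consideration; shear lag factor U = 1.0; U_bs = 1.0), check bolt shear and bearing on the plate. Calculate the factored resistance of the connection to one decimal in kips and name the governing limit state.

287.1 kips (bearing governs)

Bolt shear: A_b = π(1.125)²/4 = 0.99402 in². φR_n = 0.75 × 84 × 0.99402 × 6 × 1 = 375.7 kips.
Bearing (0.5 in plate, F_u = 58 ksi): end bolts L_c = 1.625 − 1.25/2 = 1, R_n = min(1.2×1×0.5×58, 2.4×1.125×0.5×58) = 34.8 kips/bolt; interior L_c = 3.75 − 1.25 = 2.5, R_n = 78.3 kips/bolt. φR_n = 0.75 × (2×34.8 + 4×78.3) = 287.1 kips.
Governing: min(375.7, 287.1) = 287.1 kips → bearing.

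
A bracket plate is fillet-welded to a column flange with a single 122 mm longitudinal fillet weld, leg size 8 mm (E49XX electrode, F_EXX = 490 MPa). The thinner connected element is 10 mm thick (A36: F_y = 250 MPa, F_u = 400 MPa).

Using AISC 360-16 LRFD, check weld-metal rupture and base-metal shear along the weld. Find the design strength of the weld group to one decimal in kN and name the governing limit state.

Weld metal: throat = 0.707×8 = 5.656 mm, L = 122 mm. φR_n = 0.75 × 0.6 × 490 × 5.656 × 122 = 152.2 kN.
Base metal shear (10 mm plate): yield φR_n = 1.0×0.6×250×10×122 = 183.0 kN; rupture φR_n = 0.75×0.6×400×10×122 = 219.6 kN; take 183.0 kN (yield).
Governing: min(152.2, 183.0) = 152.2 kN → weld metal.

152.2 kN (weld metal governs)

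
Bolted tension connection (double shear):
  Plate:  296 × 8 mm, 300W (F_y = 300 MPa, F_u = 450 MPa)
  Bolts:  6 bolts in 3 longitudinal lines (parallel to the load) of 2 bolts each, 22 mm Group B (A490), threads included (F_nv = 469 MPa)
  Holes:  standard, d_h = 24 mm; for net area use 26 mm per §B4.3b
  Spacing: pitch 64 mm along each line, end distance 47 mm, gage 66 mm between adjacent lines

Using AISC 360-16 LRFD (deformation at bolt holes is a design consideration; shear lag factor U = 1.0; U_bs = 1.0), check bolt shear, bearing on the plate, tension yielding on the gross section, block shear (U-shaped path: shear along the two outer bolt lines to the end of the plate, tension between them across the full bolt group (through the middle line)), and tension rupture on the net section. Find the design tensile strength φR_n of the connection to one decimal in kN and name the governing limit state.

449.3 kN (block shear governs)

Bolt shear: A_b = π(22)²/4 = 380.13 mm². φR_n = 0.75 × 469 × 380.13 × 6 × 2 = 1604.5 kN.
Bearing (8 mm plate, F_u = 450 MPa): end bolts L_c = 47 − 24/2 = 35, R_n = min(1.2×35×8×450, 2.4×22×8×450) = 151.2 kN/bolt; interior L_c = 64 − 24 = 40, R_n = 172.8 kN/bolt. φR_n = 0.75 × (3×151.2 + 3×172.8) = 729.0 kN.
Tension yield (gross): A_g = 296×8 = 2368 mm². φR_n = 0.90 × 300 × 2368 = 639.4 kN.
Block shear: shear path 2×[47+1×64] = 2×111 mm, A_gv = 1776, A_nv = 2×(111 − 1.5×26)×8 = 1152 mm²; tension across gage: (132 − 2×26)×8 = 640 mm². R_n = min(0.6×450×1152, 0.6×300×1776) + 1.0×450×640 = min(311.04, 319.68) + 288 = 599.04 kN. φR_n = 0.75 × 599.04 = 449.3 kN.
Tension rupture (net): A_n = (296 − 3×26)×8 = 1744 mm² (U = 1.0, A_e = A_n). φR_n = 0.75 × 450 × 1744 = 588.6 kN.
Governing: min(1604.5, 729.0, 639.4, 449.3, 588.6) = 449.3 kN → block shear.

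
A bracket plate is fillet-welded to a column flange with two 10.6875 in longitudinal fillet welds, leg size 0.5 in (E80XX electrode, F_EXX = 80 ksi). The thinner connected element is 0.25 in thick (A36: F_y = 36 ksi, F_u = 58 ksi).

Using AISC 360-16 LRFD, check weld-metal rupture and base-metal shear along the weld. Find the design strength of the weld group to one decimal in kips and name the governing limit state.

115.4 kips (base-metal shear governs)

Weld metal: throat = 0.707×0.5 = 0.3535 in, L = 2×10.6875 = 21.375 in. φR_n = 0.75 × 0.6 × 80 × 0.3535 × 21.375 = 272.0 kips.
Base metal shear (0.25 in plate): yield φR_n = 1.0×0.6×36×0.25×21.375 = 115.4 kips; rupture φR_n = 0.75×0.6×58×0.25×21.375 = 139.5 kips; take 115.4 kips (yield).
Governing: min(272.0, 115.4) = 115.4 kips → base-metal shear.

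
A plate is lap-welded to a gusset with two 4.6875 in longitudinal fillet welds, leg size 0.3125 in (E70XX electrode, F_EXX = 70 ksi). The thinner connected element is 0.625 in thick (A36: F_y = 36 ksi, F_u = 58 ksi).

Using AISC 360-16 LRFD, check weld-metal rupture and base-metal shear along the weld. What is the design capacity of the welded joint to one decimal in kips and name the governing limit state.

65.2 kips (weld metal governs)

Weld metal: throat = 0.707×0.3125 = 0.22094 in, L = 2×4.6875 = 9.375 in. φR_n = 0.75 × 0.6 × 70 × 0.22094 × 9.375 = 65.2 kips.
Base metal shear (0.625 in plate): yield φR_n = 1.0×0.6×36×0.625×9.375 = 126.6 kips; rupture φR_n = 0.75×0.6×58×0.625×9.375 = 152.9 kips; take 126.6 kips (yield).
Governing: min(65.2, 126.6) = 65.2 kips → weld metal.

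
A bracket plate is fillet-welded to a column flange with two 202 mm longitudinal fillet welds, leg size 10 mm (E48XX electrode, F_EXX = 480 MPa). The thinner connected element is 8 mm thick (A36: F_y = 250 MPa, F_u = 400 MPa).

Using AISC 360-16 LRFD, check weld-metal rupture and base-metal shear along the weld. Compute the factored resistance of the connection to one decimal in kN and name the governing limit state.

484.8 kN (base-metal shear governs)

Weld metal: throat = 0.707×10 = 7.07 mm, L = 2×202 = 404 mm. φR_n = 0.75 × 0.6 × 480 × 7.07 × 404 = 617.0 kN.
Base metal shear (8 mm plate): yield φR_n = 1.0×0.6×250×8×404 = 484.8 kN; rupture φR_n = 0.75×0.6×400×8×404 = 581.8 kN; take 484.8 kN (yield).
Governing: min(617.0, 484.8) = 484.8 kN → base-metal shear.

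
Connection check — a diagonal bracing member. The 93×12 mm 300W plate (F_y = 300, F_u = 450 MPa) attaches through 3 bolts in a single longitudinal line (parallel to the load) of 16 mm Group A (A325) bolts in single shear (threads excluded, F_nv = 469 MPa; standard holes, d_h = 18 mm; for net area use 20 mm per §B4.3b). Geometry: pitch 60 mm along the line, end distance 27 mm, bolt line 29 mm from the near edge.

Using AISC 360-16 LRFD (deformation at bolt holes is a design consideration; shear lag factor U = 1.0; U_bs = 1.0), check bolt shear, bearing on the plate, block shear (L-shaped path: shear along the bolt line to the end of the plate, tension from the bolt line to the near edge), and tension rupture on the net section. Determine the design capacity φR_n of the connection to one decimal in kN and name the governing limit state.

212.2 kN (bolt shear governs)

Bolt shear: A_b = π(16)²/4 = 201.06 mm². φR_n = 0.75 × 469 × 201.06 × 3 × 1 = 212.2 kN.
Bearing (12 mm plate, F_u = 450 MPa): end bolts L_c = 27 − 18/2 = 18, R_n = min(1.2×18×12×450, 2.4×16×12×450) = 116.64 kN/bolt; interior L_c = 60 − 18 = 42, R_n = 207.36 kN/bolt. φR_n = 0.75 × (1×116.64 + 2×207.36) = 398.5 kN.
Block shear: shear path 1×[27+2×60] = 1×147 mm, A_gv = 1764, A_nv = 1×(147 − 2.5×20)×12 = 1164 mm²; tension to near edge: (29 − 0.5×20)×12 = 228 mm². R_n = min(0.6×450×1164, 0.6×300×1764) + 1.0×450×228 = min(314.28, 317.52) + 102.6 = 416.88 kN. φR_n = 0.75 × 416.88 = 312.7 kN.
Tension rupture (net): A_n = (93 − 1×20)×12 = 876 mm² (U = 1.0, A_e = A_n). φR_n = 0.75 × 450 × 876 = 295.7 kN.
Governing: min(212.2, 398.5, 312.7, 295.7) = 212.2 kN → bolt shear.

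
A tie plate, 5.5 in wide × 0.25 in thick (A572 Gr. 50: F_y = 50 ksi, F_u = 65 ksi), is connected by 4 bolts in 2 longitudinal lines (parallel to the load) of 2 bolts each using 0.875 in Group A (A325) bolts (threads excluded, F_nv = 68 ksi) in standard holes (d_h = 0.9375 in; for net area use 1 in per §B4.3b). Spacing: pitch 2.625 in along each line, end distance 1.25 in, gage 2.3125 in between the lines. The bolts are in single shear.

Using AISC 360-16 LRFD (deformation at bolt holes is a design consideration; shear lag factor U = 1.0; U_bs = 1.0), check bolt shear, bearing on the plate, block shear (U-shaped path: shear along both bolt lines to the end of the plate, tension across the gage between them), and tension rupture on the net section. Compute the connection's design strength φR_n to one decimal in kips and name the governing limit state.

Bolt shear: A_b = π(0.875)²/4 = 0.60132 in². φR_n = 0.75 × 68 × 0.60132 × 4 × 1 = 122.7 kips.
Bearing (0.25 in plate, F_u = 65 ksi): end bolts L_c = 1.25 − 0.9375/2 = 0.78125, R_n = min(1.2×0.78125×0.25×65, 2.4×0.875×0.25×65) = 15.234 kips/bolt; interior L_c = 2.625 − 0.9375 = 1.6875, R_n = 32.906 kips/bolt. φR_n = 0.75 × (2×15.234 + 2×32.906) = 72.2 kips.
Block shear: shear path 2×[1.25+1×2.625] = 2×3.875 in, A_gv = 1.9375, A_nv = 2×(3.875 − 1.5×1)×0.25 = 1.1875 in²; tension across gage: (2.3125 − 1×1)×0.25 = 0.32813 in². R_n = min(0.6×65×1.1875, 0.6×50×1.9375) + 1.0×65×0.32813 = min(46.313, 58.125) + 21.328 = 67.641 kips. φR_n = 0.75 × 67.641 = 50.7 kips.
Tension rupture (net): A_n = (5.5 − 2×1)×0.25 = 0.875 in² (U = 1.0, A_e = A_n). φR_n = 0.75 × 65 × 0.875 = 42.7 kips.
Governing: min(122.7, 72.2, 50.7, 42.7) = 42.7 kips → net-section rupture.

42.7 kips (net-section rupture governs)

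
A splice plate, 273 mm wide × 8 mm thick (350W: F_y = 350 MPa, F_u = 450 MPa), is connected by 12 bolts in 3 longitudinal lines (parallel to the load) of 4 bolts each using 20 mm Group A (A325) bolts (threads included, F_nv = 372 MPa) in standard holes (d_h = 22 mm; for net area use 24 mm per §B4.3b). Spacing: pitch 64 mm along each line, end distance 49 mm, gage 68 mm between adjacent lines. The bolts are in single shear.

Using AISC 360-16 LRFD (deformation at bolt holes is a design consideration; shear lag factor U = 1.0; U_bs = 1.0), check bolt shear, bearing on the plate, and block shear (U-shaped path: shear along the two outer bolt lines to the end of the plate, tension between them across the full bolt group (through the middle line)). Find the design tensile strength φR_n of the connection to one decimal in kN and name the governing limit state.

746.3 kN (block shear governs)

Bolt shear: A_b = π(20)²/4 = 314.16 mm². φR_n = 0.75 × 372 × 314.16 × 12 × 1 = 1051.8 kN.
Bearing (8 mm plate, F_u = 450 MPa): end bolts L_c = 49 − 22/2 = 38, R_n = min(1.2×38×8×450, 2.4×20×8×450) = 164.16 kN/bolt; interior L_c = 64 − 22 = 42, R_n = 172.8 kN/bolt. φR_n = 0.75 × (3×164.16 + 9×172.8) = 1535.8 kN.
Block shear: shear path 2×[49+3×64] = 2×241 mm, A_gv = 3856, A_nv = 2×(241 − 3.5×24)×8 = 2512 mm²; tension across gage: (136 − 2×24)×8 = 704 mm². R_n = min(0.6×450×2512, 0.6×350×3856) + 1.0×450×704 = min(678.24, 809.76) + 316.8 = 995.04 kN. φR_n = 0.75 × 995.04 = 746.3 kN.
Governing: min(1051.8, 1535.8, 746.3) = 746.3 kN → block shear.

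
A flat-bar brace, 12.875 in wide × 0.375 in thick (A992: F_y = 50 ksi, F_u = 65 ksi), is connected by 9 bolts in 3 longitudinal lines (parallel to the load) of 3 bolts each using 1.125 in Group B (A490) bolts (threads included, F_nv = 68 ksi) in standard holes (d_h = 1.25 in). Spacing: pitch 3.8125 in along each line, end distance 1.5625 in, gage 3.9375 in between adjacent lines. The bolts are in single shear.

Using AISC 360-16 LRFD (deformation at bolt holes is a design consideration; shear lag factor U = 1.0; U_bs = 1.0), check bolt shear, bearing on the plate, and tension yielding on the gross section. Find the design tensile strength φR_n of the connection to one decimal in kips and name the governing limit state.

217.3 kips (gross-section yield governs)

Bolt shear: A_b = π(1.125)²/4 = 0.99402 in². φR_n = 0.75 × 68 × 0.99402 × 9 × 1 = 456.3 kips.
Bearing (0.375 in plate, F_u = 65 ksi): end bolts L_c = 1.5625 − 1.25/2 = 0.9375, R_n = min(1.2×0.9375×0.375×65, 2.4×1.125×0.375×65) = 27.422 kips/bolt; interior L_c = 3.8125 − 1.25 = 2.5625, R_n = 65.813 kips/bolt. φR_n = 0.75 × (3×27.422 + 6×65.813) = 357.9 kips.
Tension yield (gross): A_g = 12.875×0.375 = 4.8281 in². φR_n = 0.90 × 50 × 4.8281 = 217.3 kips.
Governing: min(456.3, 357.9, 217.3) = 217.3 kips → gross-section yield.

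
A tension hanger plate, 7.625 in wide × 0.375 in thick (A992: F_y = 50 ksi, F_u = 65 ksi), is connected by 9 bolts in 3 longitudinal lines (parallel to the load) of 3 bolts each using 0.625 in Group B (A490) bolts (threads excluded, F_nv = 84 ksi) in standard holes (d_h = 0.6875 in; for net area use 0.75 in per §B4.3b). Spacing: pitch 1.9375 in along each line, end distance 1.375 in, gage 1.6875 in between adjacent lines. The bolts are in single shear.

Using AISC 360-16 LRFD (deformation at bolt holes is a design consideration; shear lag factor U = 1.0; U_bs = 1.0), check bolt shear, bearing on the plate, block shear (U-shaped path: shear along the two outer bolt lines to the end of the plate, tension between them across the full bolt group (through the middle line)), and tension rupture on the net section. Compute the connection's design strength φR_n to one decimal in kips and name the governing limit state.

98.3 kips (net-section rupture governs)

Bolt shear: A_b = π(0.625)²/4 = 0.3068 in². φR_n = 0.75 × 84 × 0.3068 × 9 × 1 = 174.0 kips.
Bearing (0.375 in plate, F_u = 65 ksi): end bolts L_c = 1.375 − 0.6875/2 = 1.03125, R_n = min(1.2×1.03125×0.375×65, 2.4×0.625×0.375×65) = 30.164 kips/bolt; interior L_c = 1.9375 − 0.6875 = 1.25, R_n = 36.563 kips/bolt. φR_n = 0.75 × (3×30.164 + 6×36.563) = 232.4 kips.
Block shear: shear path 2×[1.375+2×1.9375] = 2×5.25 in, A_gv = 3.9375, A_nv = 2×(5.25 − 2.5×0.75)×0.375 = 2.5313 in²; tension across gage: (3.375 − 2×0.75)×0.375 = 0.70313 in². R_n = min(0.6×65×2.5313, 0.6×50×3.9375) + 1.0×65×0.70313 = min(98.721, 118.13) + 45.703 = 144.42 kips. φR_n = 0.75 × 144.42 = 108.3 kips.
Tension rupture (net): A_n = (7.625 − 3×0.75)×0.375 = 2.0156 in² (U = 1.0, A_e = A_n). φR_n = 0.75 × 65 × 2.0156 = 98.3 kips.
Governing: min(174.0, 232.4, 108.3, 98.3) = 98.3 kips → net-section rupture.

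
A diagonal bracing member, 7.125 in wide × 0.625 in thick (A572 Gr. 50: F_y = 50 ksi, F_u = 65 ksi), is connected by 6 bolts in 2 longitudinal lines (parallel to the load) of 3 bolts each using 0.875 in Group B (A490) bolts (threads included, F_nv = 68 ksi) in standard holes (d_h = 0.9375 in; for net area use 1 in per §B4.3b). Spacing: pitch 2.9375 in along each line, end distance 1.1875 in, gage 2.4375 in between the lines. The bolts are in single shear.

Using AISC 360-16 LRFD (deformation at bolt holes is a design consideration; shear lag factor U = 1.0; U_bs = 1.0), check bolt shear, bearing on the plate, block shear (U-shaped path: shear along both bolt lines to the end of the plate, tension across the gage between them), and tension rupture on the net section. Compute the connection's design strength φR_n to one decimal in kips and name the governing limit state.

156.2 kips (net-section rupture governs)

Bolt shear: A_b = π(0.875)²/4 = 0.60132 in². φR_n = 0.75 × 68 × 0.60132 × 6 × 1 = 184.0 kips.
Bearing (0.625 in plate, F_u = 65 ksi): end bolts L_c = 1.1875 − 0.9375/2 = 0.71875, R_n = min(1.2×0.71875×0.625×65, 2.4×0.875×0.625×65) = 35.039 kips/bolt; interior L_c = 2.9375 − 0.9375 = 2, R_n = 85.313 kips/bolt. φR_n = 0.75 × (2×35.039 + 4×85.313) = 308.5 kips.
Block shear: shear path 2×[1.1875+2×2.9375] = 2×7.0625 in, A_gv = 8.8281, A_nv = 2×(7.0625 − 2.5×1)×0.625 = 5.7031 in²; tension across gage: (2.4375 − 1×1)×0.625 = 0.89844 in². R_n = min(0.6×65×5.7031, 0.6×50×8.8281) + 1.0×65×0.89844 = min(222.42, 264.84) + 58.399 = 280.82 kips. φR_n = 0.75 × 280.82 = 210.6 kips.
Tension rupture (net): A_n = (7.125 − 2×1)×0.625 = 3.2031 in² (U = 1.0, A_e = A_n). φR_n = 0.75 × 65 × 3.2031 = 156.2 kips.
Governing: min(184.0, 308.5, 210.6, 156.2) = 156.2 kips → net-section rupture.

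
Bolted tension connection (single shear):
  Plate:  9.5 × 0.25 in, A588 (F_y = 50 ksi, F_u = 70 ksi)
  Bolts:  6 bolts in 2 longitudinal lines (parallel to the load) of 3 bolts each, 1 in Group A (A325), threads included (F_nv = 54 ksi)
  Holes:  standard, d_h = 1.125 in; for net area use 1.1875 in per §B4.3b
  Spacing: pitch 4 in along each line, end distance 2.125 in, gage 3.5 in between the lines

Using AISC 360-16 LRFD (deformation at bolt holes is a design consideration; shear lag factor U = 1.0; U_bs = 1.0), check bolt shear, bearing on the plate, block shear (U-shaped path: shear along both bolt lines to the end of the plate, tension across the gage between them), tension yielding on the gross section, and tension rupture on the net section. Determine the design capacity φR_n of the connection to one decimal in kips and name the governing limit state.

Bolt shear: A_b = π(1)²/4 = 0.7854 in². φR_n = 0.75 × 54 × 0.7854 × 6 × 1 = 190.9 kips.
Bearing (0.25 in plate, F_u = 70 ksi): end bolts L_c = 2.125 − 1.125/2 = 1.5625, R_n = min(1.2×1.5625×0.25×70, 2.4×1×0.25×70) = 32.813 kips/bolt; interior L_c = 4 − 1.125 = 2.875, R_n = 42 kips/bolt. φR_n = 0.75 × (2×32.813 + 4×42) = 175.2 kips.
Block shear: shear path 2×[2.125+2×4] = 2×10.125 in, A_gv = 5.0625, A_nv = 2×(10.125 − 2.5×1.1875)×0.25 = 3.5781 in²; tension across gage: (3.5 − 1×1.1875)×0.25 = 0.57813 in². R_n = min(0.6×70×3.5781, 0.6×50×5.0625) + 1.0×70×0.57813 = min(150.28, 151.88) + 40.469 = 190.75 kips. φR_n = 0.75 × 190.75 = 143.1 kips.
Tension yield (gross): A_g = 9.5×0.25 = 2.375 in². φR_n = 0.90 × 50 × 2.375 = 106.9 kips.
Tension rupture (net): A_n = (9.5 − 2×1.1875)×0.25 = 1.7813 in² (U = 1.0, A_e = A_n). φR_n = 0.75 × 70 × 1.7813 = 93.5 kips.
Governing: min(190.9, 175.2, 143.1, 106.9, 93.5) = 93.5 kips → net-section rupture.

93.5 kips (net-section rupture governs)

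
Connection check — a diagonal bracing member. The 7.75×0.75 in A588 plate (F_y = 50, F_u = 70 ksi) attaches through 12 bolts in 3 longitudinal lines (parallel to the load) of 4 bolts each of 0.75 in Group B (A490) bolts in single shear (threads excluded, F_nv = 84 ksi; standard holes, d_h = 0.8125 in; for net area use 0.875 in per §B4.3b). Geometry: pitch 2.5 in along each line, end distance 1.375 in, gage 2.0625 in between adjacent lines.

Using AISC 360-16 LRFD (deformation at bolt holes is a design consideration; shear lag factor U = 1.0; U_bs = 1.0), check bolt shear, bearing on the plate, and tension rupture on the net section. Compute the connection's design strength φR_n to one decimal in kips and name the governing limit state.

Bolt shear: A_b = π(0.75)²/4 = 0.44179 in². φR_n = 0.75 × 84 × 0.44179 × 12 × 1 = 334.0 kips.
Bearing (0.75 in plate, F_u = 70 ksi): end bolts L_c = 1.375 − 0.8125/2 = 0.96875, R_n = min(1.2×0.96875×0.75×70, 2.4×0.75×0.75×70) = 61.031 kips/bolt; interior L_c = 2.5 − 0.8125 = 1.6875, R_n = 94.5 kips/bolt. φR_n = 0.75 × (3×61.031 + 9×94.5) = 775.2 kips.
Tension rupture (net): A_n = (7.75 − 3×0.875)×0.75 = 3.8438 in² (U = 1.0, A_e = A_n). φR_n = 0.75 × 70 × 3.8438 = 201.8 kips.
Governing: min(334.0, 775.2, 201.8) = 201.8 kips → net-section rupture.

201.8 kips (net-section rupture governs)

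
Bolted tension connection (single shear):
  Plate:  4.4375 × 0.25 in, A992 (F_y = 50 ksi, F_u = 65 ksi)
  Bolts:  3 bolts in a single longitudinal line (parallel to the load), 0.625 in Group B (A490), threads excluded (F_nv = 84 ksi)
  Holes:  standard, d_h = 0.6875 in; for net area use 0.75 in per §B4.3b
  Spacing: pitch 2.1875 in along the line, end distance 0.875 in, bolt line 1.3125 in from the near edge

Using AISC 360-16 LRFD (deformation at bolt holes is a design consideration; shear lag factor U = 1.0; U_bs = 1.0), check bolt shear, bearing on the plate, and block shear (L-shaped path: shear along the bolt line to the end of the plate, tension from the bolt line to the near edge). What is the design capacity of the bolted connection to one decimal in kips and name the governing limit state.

Bolt shear: A_b = π(0.625)²/4 = 0.3068 in². φR_n = 0.75 × 84 × 0.3068 × 3 × 1 = 58.0 kips.
Bearing (0.25 in plate, F_u = 65 ksi): end bolts L_c = 0.875 − 0.6875/2 = 0.53125, R_n = min(1.2×0.53125×0.25×65, 2.4×0.625×0.25×65) = 10.359 kips/bolt; interior L_c = 2.1875 − 0.6875 = 1.5, R_n = 24.375 kips/bolt. φR_n = 0.75 × (1×10.359 + 2×24.375) = 44.3 kips.
Block shear: shear path 1×[0.875+2×2.1875] = 1×5.25 in, A_gv = 1.3125, A_nv = 1×(5.25 − 2.5×0.75)×0.25 = 0.84375 in²; tension to near edge: (1.3125 − 0.5×0.75)×0.25 = 0.23438 in². R_n = min(0.6×65×0.84375, 0.6×50×1.3125) + 1.0×65×0.23438 = min(32.906, 39.375) + 15.235 = 48.141 kips. φR_n = 0.75 × 48.141 = 36.1 kips.
Governing: min(58.0, 44.3, 36.1) = 36.1 kips → block shear.

36.1 kips (block shear governs)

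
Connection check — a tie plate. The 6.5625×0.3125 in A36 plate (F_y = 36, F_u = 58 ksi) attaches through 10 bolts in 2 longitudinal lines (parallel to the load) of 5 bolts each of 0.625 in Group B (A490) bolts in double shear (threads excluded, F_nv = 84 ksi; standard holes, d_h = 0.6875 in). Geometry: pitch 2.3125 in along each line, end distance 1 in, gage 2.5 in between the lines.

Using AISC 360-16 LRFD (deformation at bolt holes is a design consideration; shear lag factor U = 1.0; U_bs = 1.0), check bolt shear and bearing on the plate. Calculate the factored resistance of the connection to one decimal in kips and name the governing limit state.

184.5 kips (bearing governs)

Bolt shear: A_b = π(0.625)²/4 = 0.3068 in². φR_n = 0.75 × 84 × 0.3068 × 10 × 2 = 386.6 kips.
Bearing (0.3125 in plate, F_u = 58 ksi): end bolts L_c = 1 − 0.6875/2 = 0.65625, R_n = min(1.2×0.65625×0.3125×58, 2.4×0.625×0.3125×58) = 14.273 kips/bolt; interior L_c = 2.3125 − 0.6875 = 1.625, R_n = 27.188 kips/bolt. φR_n = 0.75 × (2×14.273 + 8×27.188) = 184.5 kips.
Governing: min(386.6, 184.5) = 184.5 kips → bearing.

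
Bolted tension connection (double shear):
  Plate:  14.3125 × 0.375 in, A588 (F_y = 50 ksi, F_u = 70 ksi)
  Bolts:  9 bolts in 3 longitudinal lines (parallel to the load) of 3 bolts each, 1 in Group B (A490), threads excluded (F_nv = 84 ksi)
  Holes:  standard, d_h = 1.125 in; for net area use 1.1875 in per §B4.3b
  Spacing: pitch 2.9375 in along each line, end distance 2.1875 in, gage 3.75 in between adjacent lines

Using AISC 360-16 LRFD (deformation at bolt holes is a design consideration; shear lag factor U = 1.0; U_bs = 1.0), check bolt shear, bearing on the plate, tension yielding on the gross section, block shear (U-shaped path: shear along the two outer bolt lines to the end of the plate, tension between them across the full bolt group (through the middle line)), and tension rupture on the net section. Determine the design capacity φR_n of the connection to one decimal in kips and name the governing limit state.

Bolt shear: A_b = π(1)²/4 = 0.7854 in². φR_n = 0.75 × 84 × 0.7854 × 9 × 2 = 890.6 kips.
Bearing (0.375 in plate, F_u = 70 ksi): end bolts L_c = 2.1875 − 1.125/2 = 1.625, R_n = min(1.2×1.625×0.375×70, 2.4×1×0.375×70) = 51.188 kips/bolt; interior L_c = 2.9375 − 1.125 = 1.8125, R_n = 57.094 kips/bolt. φR_n = 0.75 × (3×51.188 + 6×57.094) = 372.1 kips.
Tension yield (gross): A_g = 14.3125×0.375 = 5.3672 in². φR_n = 0.90 × 50 × 5.3672 = 241.5 kips.
Block shear: shear path 2×[2.1875+2×2.9375] = 2×8.0625 in, A_gv = 6.0469, A_nv = 2×(8.0625 − 2.5×1.1875)×0.375 = 3.8203 in²; tension across gage: (7.5 − 2×1.1875)×0.375 = 1.9219 in². R_n = min(0.6×70×3.8203, 0.6×50×6.0469) + 1.0×70×1.9219 = min(160.45, 181.41) + 134.53 = 294.98 kips. φR_n = 0.75 × 294.98 = 221.2 kips.
Tension rupture (net): A_n = (14.3125 − 3×1.1875)×0.375 = 4.0313 in² (U = 1.0, A_e = A_n). φR_n = 0.75 × 70 × 4.0313 = 211.6 kips.
Governing: min(890.6, 372.1, 241.5, 221.2, 211.6) = 211.6 kips → net-section rupture.

211.6 kips (net-section rupture governs)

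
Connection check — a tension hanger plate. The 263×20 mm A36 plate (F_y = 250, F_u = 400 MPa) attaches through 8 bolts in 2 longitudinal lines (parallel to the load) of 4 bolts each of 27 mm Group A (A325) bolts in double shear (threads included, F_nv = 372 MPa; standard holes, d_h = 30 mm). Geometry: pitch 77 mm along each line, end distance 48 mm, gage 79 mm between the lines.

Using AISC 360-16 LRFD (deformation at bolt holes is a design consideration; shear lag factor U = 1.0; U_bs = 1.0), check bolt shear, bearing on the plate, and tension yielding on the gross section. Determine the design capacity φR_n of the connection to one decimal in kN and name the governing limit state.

1183.5 kN (gross-section yield governs)

Bolt shear: A_b = π(27)²/4 = 572.56 mm². φR_n = 0.75 × 372 × 572.56 × 8 × 2 = 2555.9 kN.
Bearing (20 mm plate, F_u = 400 MPa): end bolts L_c = 48 − 30/2 = 33, R_n = min(1.2×33×20×400, 2.4×27×20×400) = 316.8 kN/bolt; interior L_c = 77 − 30 = 47, R_n = 451.2 kN/bolt. φR_n = 0.75 × (2×316.8 + 6×451.2) = 2505.6 kN.
Tension yield (gross): A_g = 263×20 = 5260 mm². φR_n = 0.90 × 250 × 5260 = 1183.5 kN.
Governing: min(2555.9, 2505.6, 1183.5) = 1183.5 kN → gross-section yield.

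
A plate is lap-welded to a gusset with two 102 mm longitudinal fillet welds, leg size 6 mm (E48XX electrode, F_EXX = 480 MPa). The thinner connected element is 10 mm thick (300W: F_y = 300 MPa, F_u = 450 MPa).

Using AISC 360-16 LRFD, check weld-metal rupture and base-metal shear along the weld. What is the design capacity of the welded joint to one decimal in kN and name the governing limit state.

186.9 kN (weld metal governs)

Weld metal: throat = 0.707×6 = 4.242 mm, L = 2×102 = 204 mm. φR_n = 0.75 × 0.6 × 480 × 4.242 × 204 = 186.9 kN.
Base metal shear (10 mm plate): yield φR_n = 1.0×0.6×300×10×204 = 367.2 kN; rupture φR_n = 0.75×0.6×450×10×204 = 413.1 kN; take 367.2 kN (yield).
Governing: min(186.9, 367.2) = 186.9 kN → weld metal.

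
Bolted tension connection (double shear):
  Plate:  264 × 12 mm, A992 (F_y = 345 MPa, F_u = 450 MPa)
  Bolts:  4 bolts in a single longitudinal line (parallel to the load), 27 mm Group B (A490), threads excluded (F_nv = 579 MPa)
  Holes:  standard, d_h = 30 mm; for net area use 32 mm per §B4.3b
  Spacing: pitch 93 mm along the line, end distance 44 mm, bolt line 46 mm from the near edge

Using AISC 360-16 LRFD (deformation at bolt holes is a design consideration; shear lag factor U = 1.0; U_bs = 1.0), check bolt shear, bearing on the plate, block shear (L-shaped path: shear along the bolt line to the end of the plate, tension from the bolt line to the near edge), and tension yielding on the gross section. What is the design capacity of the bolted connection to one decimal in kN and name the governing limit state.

Bolt shear: A_b = π(27)²/4 = 572.56 mm². φR_n = 0.75 × 579 × 572.56 × 4 × 2 = 1989.1 kN.
Bearing (12 mm plate, F_u = 450 MPa): end bolts L_c = 44 − 30/2 = 29, R_n = min(1.2×29×12×450, 2.4×27×12×450) = 187.92 kN/bolt; interior L_c = 93 − 30 = 63, R_n = 349.92 kN/bolt. φR_n = 0.75 × (1×187.92 + 3×349.92) = 928.3 kN.
Block shear: shear path 1×[44+3×93] = 1×323 mm, A_gv = 3876, A_nv = 1×(323 − 3.5×32)×12 = 2532 mm²; tension to near edge: (46 − 0.5×32)×12 = 360 mm². R_n = min(0.6×450×2532, 0.6×345×3876) + 1.0×450×360 = min(683.64, 802.33) + 162 = 845.64 kN. φR_n = 0.75 × 845.64 = 634.2 kN.
Tension yield (gross): A_g = 264×12 = 3168 mm². φR_n = 0.90 × 345 × 3168 = 983.7 kN.
Governing: min(1989.1, 928.3, 634.2, 983.7) = 634.2 kN → block shear.

634.2 kN (block shear governs)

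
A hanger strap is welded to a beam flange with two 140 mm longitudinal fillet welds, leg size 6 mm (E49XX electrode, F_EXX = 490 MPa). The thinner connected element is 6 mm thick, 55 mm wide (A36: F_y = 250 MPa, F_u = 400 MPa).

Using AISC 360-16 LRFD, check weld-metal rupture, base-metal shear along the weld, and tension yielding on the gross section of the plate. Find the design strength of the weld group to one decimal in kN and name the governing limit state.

74.3 kN (gross-section yield governs)

Weld metal: throat = 0.707×6 = 4.242 mm, L = 2×140 = 280 mm. φR_n = 0.75 × 0.6 × 490 × 4.242 × 280 = 261.9 kN.
Base metal shear (6 mm plate): yield φR_n = 1.0×0.6×250×6×280 = 252.0 kN; rupture φR_n = 0.75×0.6×400×6×280 = 302.4 kN; take 252.0 kN (yield).
Tension yield (gross): A_g = 55×6 = 330 mm². φR_n = 0.90 × 250 × 330 = 74.3 kN.
Governing: min(261.9, 252.0, 74.3) = 74.3 kN → gross-section yield.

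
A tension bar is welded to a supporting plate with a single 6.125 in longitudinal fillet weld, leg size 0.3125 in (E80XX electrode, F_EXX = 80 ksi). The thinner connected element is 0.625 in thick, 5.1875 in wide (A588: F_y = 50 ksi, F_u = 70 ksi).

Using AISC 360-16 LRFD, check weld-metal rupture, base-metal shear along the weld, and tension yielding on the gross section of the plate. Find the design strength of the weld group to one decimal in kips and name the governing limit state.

48.7 kips (weld metal governs)

Weld metal: throat = 0.707×0.3125 = 0.22094 in, L = 6.125 in. φR_n = 0.75 × 0.6 × 80 × 0.22094 × 6.125 = 48.7 kips.
Base metal shear (0.625 in plate): yield φR_n = 1.0×0.6×50×0.625×6.125 = 114.8 kips; rupture φR_n = 0.75×0.6×70×0.625×6.125 = 120.6 kips; take 114.8 kips (yield).
Tension yield (gross): A_g = 5.1875×0.625 = 3.2422 in². φR_n = 0.90 × 50 × 3.2422 = 145.9 kips.
Governing: min(48.7, 114.8, 145.9) = 48.7 kips → weld metal.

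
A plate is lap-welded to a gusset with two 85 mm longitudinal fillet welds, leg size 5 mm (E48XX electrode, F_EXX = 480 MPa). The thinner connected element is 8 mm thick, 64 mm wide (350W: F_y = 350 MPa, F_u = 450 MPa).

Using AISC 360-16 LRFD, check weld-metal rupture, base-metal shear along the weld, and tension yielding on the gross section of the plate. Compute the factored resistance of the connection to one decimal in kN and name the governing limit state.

129.8 kN (weld metal governs)

Weld metal: throat = 0.707×5 = 3.535 mm, L = 2×85 = 170 mm. φR_n = 0.75 × 0.6 × 480 × 3.535 × 170 = 129.8 kN.
Base metal shear (8 mm plate): yield φR_n = 1.0×0.6×350×8×170 = 285.6 kN; rupture φR_n = 0.75×0.6×450×8×170 = 275.4 kN; take 275.4 kN (rupture).
Tension yield (gross): A_g = 64×8 = 512 mm². φR_n = 0.90 × 350 × 512 = 161.3 kN.
Governing: min(129.8, 275.4, 161.3) = 129.8 kN → weld metal.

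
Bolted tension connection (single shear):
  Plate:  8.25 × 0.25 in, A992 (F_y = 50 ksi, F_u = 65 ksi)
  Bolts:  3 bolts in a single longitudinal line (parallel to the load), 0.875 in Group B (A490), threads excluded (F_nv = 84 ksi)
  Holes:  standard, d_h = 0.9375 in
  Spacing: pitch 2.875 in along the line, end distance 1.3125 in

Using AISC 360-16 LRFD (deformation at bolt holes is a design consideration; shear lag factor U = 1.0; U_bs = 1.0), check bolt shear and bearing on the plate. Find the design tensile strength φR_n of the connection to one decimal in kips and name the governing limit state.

Bolt shear: A_b = π(0.875)²/4 = 0.60132 in². φR_n = 0.75 × 84 × 0.60132 × 3 × 1 = 113.6 kips.
Bearing (0.25 in plate, F_u = 65 ksi): end bolts L_c = 1.3125 − 0.9375/2 = 0.84375, R_n = min(1.2×0.84375×0.25×65, 2.4×0.875×0.25×65) = 16.453 kips/bolt; interior L_c = 2.875 − 0.9375 = 1.9375, R_n = 34.125 kips/bolt. φR_n = 0.75 × (1×16.453 + 2×34.125) = 63.5 kips.
Governing: min(113.6, 63.5) = 63.5 kips → bearing.

63.5 kips (bearing governs)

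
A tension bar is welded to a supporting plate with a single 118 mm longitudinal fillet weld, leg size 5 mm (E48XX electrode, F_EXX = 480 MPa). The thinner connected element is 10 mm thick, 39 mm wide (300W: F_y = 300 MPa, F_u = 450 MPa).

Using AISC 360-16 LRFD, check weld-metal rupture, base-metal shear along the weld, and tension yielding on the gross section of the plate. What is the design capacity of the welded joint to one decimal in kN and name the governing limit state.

Weld metal: throat = 0.707×5 = 3.535 mm, L = 118 mm. φR_n = 0.75 × 0.6 × 480 × 3.535 × 118 = 90.1 kN.
Base metal shear (10 mm plate): yield φR_n = 1.0×0.6×300×10×118 = 212.4 kN; rupture φR_n = 0.75×0.6×450×10×118 = 239.0 kN; take 212.4 kN (yield).
Tension yield (gross): A_g = 39×10 = 390 mm². φR_n = 0.90 × 300 × 390 = 105.3 kN.
Governing: min(90.1, 212.4, 105.3) = 90.1 kN → weld metal.

90.1 kN (weld metal governs)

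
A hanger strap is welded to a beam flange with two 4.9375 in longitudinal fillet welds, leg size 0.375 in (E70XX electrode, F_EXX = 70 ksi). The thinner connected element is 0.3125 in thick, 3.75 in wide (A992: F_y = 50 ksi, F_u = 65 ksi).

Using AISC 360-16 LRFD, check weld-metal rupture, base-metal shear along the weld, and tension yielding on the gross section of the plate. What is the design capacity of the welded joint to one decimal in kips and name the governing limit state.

Weld metal: throat = 0.707×0.375 = 0.26513 in, L = 2×4.9375 = 9.875 in. φR_n = 0.75 × 0.6 × 70 × 0.26513 × 9.875 = 82.5 kips.
Base metal shear (0.3125 in plate): yield φR_n = 1.0×0.6×50×0.3125×9.875 = 92.6 kips; rupture φR_n = 0.75×0.6×65×0.3125×9.875 = 90.3 kips; take 90.3 kips (rupture).
Tension yield (gross): A_g = 3.75×0.3125 = 1.1719 in². φR_n = 0.90 × 50 × 1.1719 = 52.7 kips.
Governing: min(82.5, 90.3, 52.7) = 52.7 kips → gross-section yield.

52.7 kips (gross-section yield governs)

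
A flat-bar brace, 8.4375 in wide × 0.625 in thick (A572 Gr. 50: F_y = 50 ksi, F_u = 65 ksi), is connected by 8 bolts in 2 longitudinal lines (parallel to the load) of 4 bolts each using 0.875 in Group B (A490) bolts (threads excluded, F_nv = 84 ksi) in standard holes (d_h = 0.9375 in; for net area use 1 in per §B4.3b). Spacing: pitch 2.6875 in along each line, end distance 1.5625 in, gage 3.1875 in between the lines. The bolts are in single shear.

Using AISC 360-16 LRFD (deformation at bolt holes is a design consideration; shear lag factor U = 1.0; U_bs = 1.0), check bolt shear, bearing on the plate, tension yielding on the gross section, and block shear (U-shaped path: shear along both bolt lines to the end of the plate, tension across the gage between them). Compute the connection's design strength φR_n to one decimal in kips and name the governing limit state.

237.3 kips (gross-section yield governs)

Bolt shear: A_b = π(0.875)²/4 = 0.60132 in². φR_n = 0.75 × 84 × 0.60132 × 8 × 1 = 303.1 kips.
Bearing (0.625 in plate, F_u = 65 ksi): end bolts L_c = 1.5625 − 0.9375/2 = 1.09375, R_n = min(1.2×1.09375×0.625×65, 2.4×0.875×0.625×65) = 53.32 kips/bolt; interior L_c = 2.6875 − 0.9375 = 1.75, R_n = 85.313 kips/bolt. φR_n = 0.75 × (2×53.32 + 6×85.313) = 463.9 kips.
Tension yield (gross): A_g = 8.4375×0.625 = 5.2734 in². φR_n = 0.90 × 50 × 5.2734 = 237.3 kips.
Block shear: shear path 2×[1.5625+3×2.6875] = 2×9.625 in, A_gv = 12.031, A_nv = 2×(9.625 − 3.5×1)×0.625 = 7.6563 in²; tension across gage: (3.1875 − 1×1)×0.625 = 1.3672 in². R_n = min(0.6×65×7.6563, 0.6×50×12.031) + 1.0×65×1.3672 = min(298.6, 360.93) + 88.868 = 387.47 kips. φR_n = 0.75 × 387.47 = 290.6 kips.
Governing: min(303.1, 463.9, 237.3, 290.6) = 237.3 kips → gross-section yield.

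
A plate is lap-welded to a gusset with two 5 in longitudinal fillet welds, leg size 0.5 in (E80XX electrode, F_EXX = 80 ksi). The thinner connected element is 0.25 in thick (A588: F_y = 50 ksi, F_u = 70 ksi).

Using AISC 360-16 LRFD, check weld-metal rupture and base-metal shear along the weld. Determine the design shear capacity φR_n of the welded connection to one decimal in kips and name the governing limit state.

75.0 kips (base-metal shear governs)

Weld metal: throat = 0.707×0.5 = 0.3535 in, L = 2×5 = 10 in. φR_n = 0.75 × 0.6 × 80 × 0.3535 × 10 = 127.3 kips.
Base metal shear (0.25 in plate): yield φR_n = 1.0×0.6×50×0.25×10 = 75.0 kips; rupture φR_n = 0.75×0.6×70×0.25×10 = 78.8 kips; take 75.0 kips (yield).
Governing: min(127.3, 75.0) = 75.0 kips → base-metal shear.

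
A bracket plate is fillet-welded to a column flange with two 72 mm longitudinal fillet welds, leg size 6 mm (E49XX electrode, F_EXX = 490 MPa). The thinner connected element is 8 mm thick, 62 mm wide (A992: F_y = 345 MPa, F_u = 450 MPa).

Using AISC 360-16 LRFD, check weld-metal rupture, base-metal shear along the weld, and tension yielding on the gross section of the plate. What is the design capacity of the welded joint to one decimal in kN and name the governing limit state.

134.7 kN (weld metal governs)

Weld metal: throat = 0.707×6 = 4.242 mm, L = 2×72 = 144 mm. φR_n = 0.75 × 0.6 × 490 × 4.242 × 144 = 134.7 kN.
Base metal shear (8 mm plate): yield φR_n = 1.0×0.6×345×8×144 = 238.5 kN; rupture φR_n = 0.75×0.6×450×8×144 = 233.3 kN; take 233.3 kN (rupture).
Tension yield (gross): A_g = 62×8 = 496 mm². φR_n = 0.90 × 345 × 496 = 154.0 kN.
Governing: min(134.7, 233.3, 154.0) = 134.7 kN → weld metal.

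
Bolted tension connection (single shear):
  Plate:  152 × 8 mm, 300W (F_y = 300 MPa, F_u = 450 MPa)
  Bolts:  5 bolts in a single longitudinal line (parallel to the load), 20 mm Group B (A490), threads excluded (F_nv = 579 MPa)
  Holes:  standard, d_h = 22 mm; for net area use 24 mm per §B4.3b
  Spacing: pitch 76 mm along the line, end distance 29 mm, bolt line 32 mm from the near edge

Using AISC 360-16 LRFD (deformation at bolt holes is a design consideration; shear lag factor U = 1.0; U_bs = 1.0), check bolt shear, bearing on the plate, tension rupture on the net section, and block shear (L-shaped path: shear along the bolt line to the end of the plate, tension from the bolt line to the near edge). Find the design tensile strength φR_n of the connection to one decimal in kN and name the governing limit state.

Bolt shear: A_b = π(20)²/4 = 314.16 mm². φR_n = 0.75 × 579 × 314.16 × 5 × 1 = 682.1 kN.
Bearing (8 mm plate, F_u = 450 MPa): end bolts L_c = 29 − 22/2 = 18, R_n = min(1.2×18×8×450, 2.4×20×8×450) = 77.76 kN/bolt; interior L_c = 76 − 22 = 54, R_n = 172.8 kN/bolt. φR_n = 0.75 × (1×77.76 + 4×172.8) = 576.7 kN.
Tension rupture (net): A_n = (152 − 1×24)×8 = 1024 mm² (U = 1.0, A_e = A_n). φR_n = 0.75 × 450 × 1024 = 345.6 kN.
Block shear: shear path 1×[29+4×76] = 1×333 mm, A_gv = 2664, A_nv = 1×(333 − 4.5×24)×8 = 1800 mm²; tension to near edge: (32 − 0.5×24)×8 = 160 mm². R_n = min(0.6×450×1800, 0.6×300×2664) + 1.0×450×160 = min(486, 479.52) + 72 = 551.52 kN. φR_n = 0.75 × 551.52 = 413.6 kN.
Governing: min(682.1, 576.7, 345.6, 413.6) = 345.6 kN → net-section rupture.

345.6 kN (net-section rupture governs)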